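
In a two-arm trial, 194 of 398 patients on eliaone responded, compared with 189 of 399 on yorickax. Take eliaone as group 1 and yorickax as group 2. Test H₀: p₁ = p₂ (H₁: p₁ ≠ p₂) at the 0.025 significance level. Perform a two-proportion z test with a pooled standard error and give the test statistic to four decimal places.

z = 0.3886

p̂₁ = 194/398 = 0.487437, p̂₂ = 189/399 = 0.473684.
Pooled p̂ = (194+189)/(398+399) = 383/797 = 0.480552.
SE = √(p̂(1−p̂)(1/n₁+1/n₂)) = √(0.480552·0.519448·0.00501883) = √(0.00125281) = 0.035395.
z = (0.487437 − 0.473684)/0.035395 = 0.013753/0.035395 = 0.3886.
Two-sided p-value ≈ 2·Φ(−0.389) = 0.6976. With α = 0.025, fail to reject H₀.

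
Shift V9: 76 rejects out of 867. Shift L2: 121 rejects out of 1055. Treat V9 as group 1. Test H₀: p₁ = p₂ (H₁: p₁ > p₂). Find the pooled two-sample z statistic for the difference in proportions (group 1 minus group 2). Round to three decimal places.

z = -1.944

p̂₁ = 76/867 = 0.087659, p̂₂ = 121/1055 = 0.114692.
Pooled p̂ = (76+121)/(867+1055) = 197/1922 = 0.102497.
SE = √(p̂(1−p̂)(1/n₁+1/n₂)) = √(0.102497·0.897503·0.00210127) = √(0.000193299) = 0.013903.
z = (0.087659 − 0.114692)/0.013903 = -0.027033/0.013903 = -1.944.
p-value = P(Z > -1.944) ≈ 0.9741.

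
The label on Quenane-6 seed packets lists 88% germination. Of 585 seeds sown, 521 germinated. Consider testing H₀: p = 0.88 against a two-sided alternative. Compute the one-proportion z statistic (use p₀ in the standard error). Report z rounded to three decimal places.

p̂ = 521/585 = 0.89060.
Under H₀, SE = √(0.88·0.12/585) = √(0.000180513) = 0.01344.
z = (0.89060 − 0.88)/0.01344 = 0.01060/0.01344 = 0.789.
p-value = 2·P(Z > 0.789) ≈ 0.4302.

z = 0.789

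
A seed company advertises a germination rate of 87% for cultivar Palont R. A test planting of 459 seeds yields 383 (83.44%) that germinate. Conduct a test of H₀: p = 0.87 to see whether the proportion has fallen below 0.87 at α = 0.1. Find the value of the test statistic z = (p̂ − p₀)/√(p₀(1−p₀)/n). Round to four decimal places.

z = -2.2665

p̂ = 383/459 ≈ 0.834423.
SE = √(p₀(1−p₀)/n) = √(0.1131/459) = 0.015697.
z = (0.834423 − 0.87)/0.015697 = -0.035577/0.015697 = -2.2665.
p-value = P(Z < -2.266) ≈ 0.0117; since p < α = 0.1, reject H₀.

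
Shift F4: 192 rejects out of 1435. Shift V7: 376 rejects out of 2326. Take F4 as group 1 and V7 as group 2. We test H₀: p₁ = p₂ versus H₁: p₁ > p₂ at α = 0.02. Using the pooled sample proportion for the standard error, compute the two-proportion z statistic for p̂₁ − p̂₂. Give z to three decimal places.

p̂₁ = 192/1435 = 0.13380, p̂₂ = 376/2326 = 0.16165.
Pooled p̂ = (192+376)/(1435+2326) = 568/3761 = 0.15102.
SE = √(0.128216 × 0.00112679) = 0.01202.
z = (0.13380 − 0.16165)/0.01202 = -0.02785/0.01202 = -2.317.
p-value = P(Z > -2.317) ≈ 0.9898; since p > α = 0.02, fail to reject H₀.

z = -2.317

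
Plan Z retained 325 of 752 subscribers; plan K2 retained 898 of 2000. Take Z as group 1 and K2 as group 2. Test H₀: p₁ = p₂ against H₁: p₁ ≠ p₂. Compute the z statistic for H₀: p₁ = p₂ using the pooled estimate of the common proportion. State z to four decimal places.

p̂₁ = 325/752 ≈ 0.432181, p̂₂ = 898/2000 ≈ 0.449000.
Pooled p̂ = (325+898)/(752+2000) = 1223/2752 = 0.444404.
SE = √(0.246909 × 0.00182979) = 0.021255.
z = (0.432181 − 0.449000)/0.021255 = -0.016819/0.021255 = -0.7913.
Two-sided p-value ≈ 2·Φ(−0.791) = 0.4288.

z = -0.7913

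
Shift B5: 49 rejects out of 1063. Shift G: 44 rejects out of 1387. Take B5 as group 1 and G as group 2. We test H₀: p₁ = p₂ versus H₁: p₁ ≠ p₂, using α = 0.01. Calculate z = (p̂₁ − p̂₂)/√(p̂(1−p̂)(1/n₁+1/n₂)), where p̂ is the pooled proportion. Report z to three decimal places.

z = 1.845

p̂₁ = 49/1063 ≈ 0.046096, p̂₂ = 44/1387 ≈ 0.031723.
Pooled p̂ = (49+44)/(1063+1387) = 93/2450 = 0.037959.
SE = √(p̂(1−p̂)(1/n₁+1/n₂)) = √(0.037959·0.962041·0.00166171) = √(6.0683e-05) = 0.007790.
z = (0.046096 − 0.031723)/0.007790 = 0.014373/0.007790 = 1.845.
p-value = 2·P(Z > 1.845) ≈ 0.0650; since p > α = 0.01, fail to reject H₀.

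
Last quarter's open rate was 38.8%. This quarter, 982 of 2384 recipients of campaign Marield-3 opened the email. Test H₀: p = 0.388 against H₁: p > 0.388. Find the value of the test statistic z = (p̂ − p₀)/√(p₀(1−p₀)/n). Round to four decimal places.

p̂ = 982/2384 = 0.4119128.
Standard error under H₀: √(0.388×0.612/2384) = 0.0099802.
z = (0.4119128 − 0.388)/0.0099802 = 0.0239128/0.0099802 = 2.3960.

z = 2.3960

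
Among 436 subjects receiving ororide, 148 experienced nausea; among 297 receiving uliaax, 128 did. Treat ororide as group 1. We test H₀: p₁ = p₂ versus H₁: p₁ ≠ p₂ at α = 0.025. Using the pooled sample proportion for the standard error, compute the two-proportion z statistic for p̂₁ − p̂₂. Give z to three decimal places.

p̂₁ = 148/436 ≈ 0.33945, p̂₂ = 128/297 ≈ 0.43098.
Pooled p̂ = (148+128)/(436+297) = 276/733 = 0.37653.
SE = √(p̂(1−p̂)(1/n₁+1/n₂)) = √(0.37653·0.62347·0.00566058) = √(0.00132886) = 0.03645.
z = (0.33945 − 0.43098)/0.03645 = -0.09153/0.03645 = -2.511.
Two-sided p-value ≈ 2·Φ(−2.511) = 0.0120. With α = 0.025, reject H₀.

z = -2.511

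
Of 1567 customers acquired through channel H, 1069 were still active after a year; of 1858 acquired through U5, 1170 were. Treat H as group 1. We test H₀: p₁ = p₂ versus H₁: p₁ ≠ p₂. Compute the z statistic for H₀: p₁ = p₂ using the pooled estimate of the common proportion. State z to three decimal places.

p̂₁ = 1069/1567 = 0.68220, p̂₂ = 1170/1858 = 0.62971.
Pooled p̂ = (1069+1170)/(1567+1858) = 2239/3425 = 0.65372.
SE = √(0.226369 × 0.00117638) = 0.01632.
z = (0.68220 − 0.62971)/0.01632 = 0.05249/0.01632 = 3.216.

z = 3.216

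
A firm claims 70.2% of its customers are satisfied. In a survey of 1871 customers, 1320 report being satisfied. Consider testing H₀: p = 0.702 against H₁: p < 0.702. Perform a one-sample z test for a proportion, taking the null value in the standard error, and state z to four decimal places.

p̂ = 1320/1871 ≈ 0.705505.
Under H₀, SE = √(0.702·0.298/1871) = √(0.00011181) = 0.010574.
z = (0.705505 − 0.702)/0.010574 = 0.003505/0.010574 = 0.3315.
p-value = P(Z < 0.331) ≈ 0.6299.

z = 0.3315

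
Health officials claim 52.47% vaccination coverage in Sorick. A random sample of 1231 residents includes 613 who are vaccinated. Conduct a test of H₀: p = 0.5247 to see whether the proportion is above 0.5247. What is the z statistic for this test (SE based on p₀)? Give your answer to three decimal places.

p̂ = 613/1231 = 0.49797.
SE = √(p₀(1−p₀)/n) = √(0.24939/1231) = 0.01423.
z = (0.49797 − 0.5247)/0.01423 = -0.02673/0.01423 = -1.878.

z = -1.878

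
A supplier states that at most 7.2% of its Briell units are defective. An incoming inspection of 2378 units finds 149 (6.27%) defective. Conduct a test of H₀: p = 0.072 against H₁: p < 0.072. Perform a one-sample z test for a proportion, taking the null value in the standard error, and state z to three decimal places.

p̂ = 149/2378 = 0.06266.
SE = √(p₀(1−p₀)/n) = √(0.066816/2378) = 0.00530.
z = (0.06266 − 0.072)/0.00530 = -0.00934/0.00530 = -1.762.
p-value = P(Z < -1.762) ≈ 0.0390.

z = -1.762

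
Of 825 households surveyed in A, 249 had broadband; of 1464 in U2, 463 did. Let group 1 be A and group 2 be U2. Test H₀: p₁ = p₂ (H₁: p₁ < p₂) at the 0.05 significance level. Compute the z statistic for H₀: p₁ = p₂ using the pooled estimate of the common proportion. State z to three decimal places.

p̂₁ = 249/825 = 0.301818, p̂₂ = 463/1464 = 0.316257.
Pooled p̂ = (249+463)/(825+1464) = 712/2289 = 0.311053.
SE = √(0.214299 × 0.00189518) = 0.020153.
z = (0.301818 − 0.316257)/0.020153 = -0.014439/0.020153 = -0.716.
p-value = P(Z < -0.716) ≈ 0.2369, so at α = 0.05 we fail to reject H₀.

z = -0.716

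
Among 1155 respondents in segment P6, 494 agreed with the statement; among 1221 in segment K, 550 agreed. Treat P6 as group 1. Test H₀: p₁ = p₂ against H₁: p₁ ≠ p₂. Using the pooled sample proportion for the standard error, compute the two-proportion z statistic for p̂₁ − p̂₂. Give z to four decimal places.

z = -1.1165

p̂₁ = 494/1155 ≈ 0.4277056, p̂₂ = 550/1221 ≈ 0.4504505.
Pooled p̂ = (494+550)/(1155+1221) = 1044/2376 = 0.4393939.
SE = √(p̂(1−p̂)(1/n₁+1/n₂)) = √(0.4393939·0.5606061·0.0016848) = √(0.000415012) = 0.0203718.
z = (0.4277056 − 0.4504505)/0.0203718 = -0.0227449/0.0203718 = -1.1165.
Two-sided p-value ≈ 2·Φ(−1.116) = 0.2642.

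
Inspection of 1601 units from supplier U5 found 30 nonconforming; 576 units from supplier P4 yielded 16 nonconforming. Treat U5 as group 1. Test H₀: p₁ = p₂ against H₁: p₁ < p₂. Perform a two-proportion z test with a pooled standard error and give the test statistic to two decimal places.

p̂₁ = 30/1601 ≈ 0.01874, p̂₂ = 16/576 ≈ 0.02778.
Pooled p̂ = (30+16)/(1601+576) = 46/2177 = 0.02113.
SE = √(p̂(1−p̂)(1/n₁+1/n₂)) = √(0.02113·0.97887·0.00236072) = √(4.8828e-05) = 0.00699.
z = (0.01874 − 0.02778)/0.00699 = -0.00904/0.00699 = -1.29.

z = -1.29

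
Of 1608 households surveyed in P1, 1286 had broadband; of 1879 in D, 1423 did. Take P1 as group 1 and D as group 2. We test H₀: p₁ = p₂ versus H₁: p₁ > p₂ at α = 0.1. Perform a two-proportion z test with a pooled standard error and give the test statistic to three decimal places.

p̂₁ = 1286/1608 ≈ 0.799751, p̂₂ = 1423/1879 ≈ 0.757318.
Pooled p̂ = (1286+1423)/(1608+1879) = 2709/3487 = 0.776886.
SE = √(0.173334 × 0.00115409) = 0.014144.
z = (0.799751 − 0.757318)/0.014144 = 0.042433/0.014144 = 3.000.
p-value = P(Z > 3.000) ≈ 0.0013. With α = 0.1, reject H₀.

z = 3.000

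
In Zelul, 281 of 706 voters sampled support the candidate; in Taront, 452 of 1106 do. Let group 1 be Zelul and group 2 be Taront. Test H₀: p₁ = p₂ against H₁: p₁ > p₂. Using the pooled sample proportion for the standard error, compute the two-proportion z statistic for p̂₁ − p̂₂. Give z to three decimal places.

p̂₁ = 281/706 = 0.39802, p̂₂ = 452/1106 = 0.40868.
Pooled p̂ = (281+452)/(706+1106) = 733/1812 = 0.40453.
SE = √(0.240885 × 0.00232059) = 0.02364.
z = (0.39802 − 0.40868)/0.02364 = -0.01066/0.02364 = -0.451.

z = -0.451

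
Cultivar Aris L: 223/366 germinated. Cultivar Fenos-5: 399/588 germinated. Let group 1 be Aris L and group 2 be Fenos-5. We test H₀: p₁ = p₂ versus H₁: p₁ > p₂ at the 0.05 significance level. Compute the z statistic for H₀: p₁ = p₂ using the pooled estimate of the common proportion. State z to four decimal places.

p̂₁ = 223/366 ≈ 0.609290, p̂₂ = 399/588 ≈ 0.678571.
Pooled p̂ = (223+399)/(366+588) = 622/954 = 0.651992.
SE = √(0.226899 × 0.00443292) = 0.031715.
z = (0.609290 − 0.678571)/0.031715 = -0.069281/0.031715 = -2.1845.
p-value = P(Z > -2.185) ≈ 0.9855. With α = 0.05, fail to reject H₀.

z = -2.1845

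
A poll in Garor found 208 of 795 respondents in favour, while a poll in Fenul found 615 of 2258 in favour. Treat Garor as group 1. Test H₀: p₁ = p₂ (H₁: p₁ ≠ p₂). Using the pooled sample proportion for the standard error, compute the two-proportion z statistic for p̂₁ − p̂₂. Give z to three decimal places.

p̂₁ = 208/795 ≈ 0.26164, p̂₂ = 615/2258 ≈ 0.27236.
Pooled p̂ = (208+615)/(795+2258) = 823/3053 = 0.26957.
SE = √(0.196902 × 0.00170073) = 0.01830.
z = (0.26164 − 0.27236)/0.01830 = -0.01072/0.01830 = -0.586.

z = -0.586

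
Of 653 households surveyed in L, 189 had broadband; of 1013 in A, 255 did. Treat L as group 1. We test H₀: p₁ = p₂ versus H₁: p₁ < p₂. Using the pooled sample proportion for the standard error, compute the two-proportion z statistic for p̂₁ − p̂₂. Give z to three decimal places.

z = 1.699

p̂₁ = 189/653 = 0.28943, p̂₂ = 255/1013 = 0.25173.
Pooled p̂ = (189+255)/(653+1013) = 444/1666 = 0.26651.
SE = √(p̂(1−p̂)(1/n₁+1/n₂)) = √(0.26651·0.73349·0.00251856) = √(0.00049233) = 0.02219.
z = (0.28943 − 0.25173)/0.02219 = 0.03770/0.02219 = 1.699.
p-value = P(Z < 1.699) ≈ 0.9554.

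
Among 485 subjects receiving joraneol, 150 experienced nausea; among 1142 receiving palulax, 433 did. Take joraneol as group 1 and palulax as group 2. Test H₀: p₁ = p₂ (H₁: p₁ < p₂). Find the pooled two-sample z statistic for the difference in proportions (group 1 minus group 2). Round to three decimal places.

z = -2.689

p̂₁ = 150/485 ≈ 0.30928, p̂₂ = 433/1142 ≈ 0.37916.
Pooled p̂ = (150+433)/(485+1142) = 583/1627 = 0.35833.
SE = √(p̂(1−p̂)(1/n₁+1/n₂)) = √(0.35833·0.64167·0.00293751) = √(0.00067542) = 0.02599.
z = (0.30928 − 0.37916)/0.02599 = -0.06988/0.02599 = -2.689.
p-value = P(Z < -2.689) ≈ 0.0036.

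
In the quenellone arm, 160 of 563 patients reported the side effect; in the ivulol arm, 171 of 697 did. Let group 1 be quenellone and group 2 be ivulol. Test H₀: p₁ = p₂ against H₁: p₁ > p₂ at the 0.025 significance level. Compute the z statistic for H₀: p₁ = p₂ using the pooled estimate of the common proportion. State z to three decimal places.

p̂₁ = 160/563 = 0.28419, p̂₂ = 171/697 = 0.24534.
Pooled p̂ = (160+171)/(563+697) = 331/1260 = 0.26270.
SE = √(0.193688 × 0.00321092) = 0.02494.
z = (0.28419 − 0.24534)/0.02494 = 0.03885/0.02494 = 1.558.
p-value = P(Z > 1.558) ≈ 0.0596. With α = 0.025, fail to reject H₀.

z = 1.558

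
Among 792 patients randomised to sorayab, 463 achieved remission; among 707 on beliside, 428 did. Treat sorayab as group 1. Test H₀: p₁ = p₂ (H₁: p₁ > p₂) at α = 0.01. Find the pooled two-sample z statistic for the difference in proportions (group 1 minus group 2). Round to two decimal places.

p̂₁ = 463/792 ≈ 0.5846, p̂₂ = 428/707 ≈ 0.6054.
Pooled p̂ = (463+428)/(792+707) = 891/1499 = 0.5944.
SE = √(0.241089 × 0.00267705) = 0.0254.
z = (0.5846 − 0.6054)/0.0254 = -0.0208/0.0254 = -0.82.
p-value = P(Z > -0.818) ≈ 0.7933, so at α = 0.01 we fail to reject H₀.

z = -0.82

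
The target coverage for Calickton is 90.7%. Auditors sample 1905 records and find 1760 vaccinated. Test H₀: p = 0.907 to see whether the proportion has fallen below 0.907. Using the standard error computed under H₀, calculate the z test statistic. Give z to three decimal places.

z = 2.537

p̂ = 1760/1905 = 0.9238845.
Standard error under H₀: √(0.907×0.093/1905) = 0.0066542.
z = (0.9238845 − 0.907)/0.0066542 = 0.0168845/0.0066542 = 2.537.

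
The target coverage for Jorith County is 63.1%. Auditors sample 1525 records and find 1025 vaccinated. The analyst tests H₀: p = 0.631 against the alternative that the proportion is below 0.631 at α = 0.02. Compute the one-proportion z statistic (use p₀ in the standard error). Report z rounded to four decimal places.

p̂ = 1025/1525 ≈ 0.6721311.
Standard error under H₀: √(0.631×0.369/1525) = 0.0123564.
z = (0.6721311 − 0.631)/0.0123564 = 0.0411311/0.0123564 = 3.3287.
p-value = P(Z < 3.329) ≈ 0.9996; since p > α = 0.02, fail to reject H₀.

z = 3.3287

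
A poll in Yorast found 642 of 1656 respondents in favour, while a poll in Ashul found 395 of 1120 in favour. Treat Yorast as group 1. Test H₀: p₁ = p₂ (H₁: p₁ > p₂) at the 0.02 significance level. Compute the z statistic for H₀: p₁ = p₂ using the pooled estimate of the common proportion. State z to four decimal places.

z = 1.8703

p̂₁ = 642/1656 ≈ 0.387681, p̂₂ = 395/1120 ≈ 0.352679.
Pooled p̂ = (642+395)/(1656+1120) = 1037/2776 = 0.373559.
SE = √(0.234013 × 0.00149672) = 0.018715.
z = (0.387681 − 0.352679)/0.018715 = 0.035002/0.018715 = 1.8703.
p-value = P(Z > 1.870) ≈ 0.0307, so at α = 0.02 we fail to reject H₀.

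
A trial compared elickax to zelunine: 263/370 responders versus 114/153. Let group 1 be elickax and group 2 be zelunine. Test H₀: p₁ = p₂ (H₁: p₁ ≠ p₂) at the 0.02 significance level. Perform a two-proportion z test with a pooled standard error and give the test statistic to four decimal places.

z = -0.7952

p̂₁ = 263/370 = 0.710811, p̂₂ = 114/153 = 0.745098.
Pooled p̂ = (263+114)/(370+153) = 377/523 = 0.720841.
SE = √(p̂(1−p̂)(1/n₁+1/n₂)) = √(0.720841·0.279159·0.00923865) = √(0.00185909) = 0.043117.
z = (0.710811 − 0.745098)/0.043117 = -0.034287/0.043117 = -0.7952.
Two-sided p-value ≈ 2·Φ(−0.795) = 0.4265; since p > α = 0.02, fail to reject H₀.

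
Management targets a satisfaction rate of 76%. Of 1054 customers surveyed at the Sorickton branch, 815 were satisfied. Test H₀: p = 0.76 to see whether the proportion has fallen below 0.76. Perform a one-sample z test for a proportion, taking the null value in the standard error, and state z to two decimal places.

z = 1.01

p̂ = 815/1054 = 0.77324.
Standard error under H₀: √(0.76×0.24/1054) = 0.01316.
z = (0.77324 − 0.76)/0.01316 = 0.01324/0.01316 = 1.01.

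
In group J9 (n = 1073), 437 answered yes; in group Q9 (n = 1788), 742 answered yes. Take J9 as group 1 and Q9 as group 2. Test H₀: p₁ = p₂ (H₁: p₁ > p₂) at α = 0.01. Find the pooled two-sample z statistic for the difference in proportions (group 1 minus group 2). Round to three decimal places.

p̂₁ = 437/1073 ≈ 0.40727, p̂₂ = 742/1788 ≈ 0.41499.
Pooled p̂ = (437+742)/(1073+1788) = 1179/2861 = 0.41209.
SE = √(0.242272 × 0.00149125) = 0.01901.
z = (0.40727 − 0.41499)/0.01901 = -0.00772/0.01901 = -0.406.
p-value = P(Z > -0.406) ≈ 0.6577; since p > α = 0.01, fail to reject H₀.

z = -0.406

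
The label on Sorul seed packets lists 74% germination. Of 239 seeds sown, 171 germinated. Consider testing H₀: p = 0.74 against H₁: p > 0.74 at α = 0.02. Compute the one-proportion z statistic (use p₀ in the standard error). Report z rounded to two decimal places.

p̂ = 171/239 = 0.7155.
Standard error under H₀: √(0.74×0.26/239) = 0.0284.
z = (0.7155 − 0.74)/0.0284 = -0.0245/0.0284 = -0.86.
p-value = P(Z > -0.864) ≈ 0.8063; since p > α = 0.02, fail to reject H₀.

z = -0.86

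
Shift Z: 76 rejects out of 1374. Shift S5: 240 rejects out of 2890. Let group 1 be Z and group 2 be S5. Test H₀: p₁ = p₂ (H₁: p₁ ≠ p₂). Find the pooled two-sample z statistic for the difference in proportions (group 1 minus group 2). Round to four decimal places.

z = -3.2307

p̂₁ = 76/1374 ≈ 0.055313, p̂₂ = 240/2890 ≈ 0.083045.
Pooled p̂ = (76+240)/(1374+2890) = 316/4264 = 0.074109.
SE = √(0.0686167 × 0.00107382) = 0.008584.
z = (0.055313 − 0.083045)/0.008584 = -0.027732/0.008584 = -3.2307.
p-value = 2·P(Z > 3.231) ≈ 0.0012.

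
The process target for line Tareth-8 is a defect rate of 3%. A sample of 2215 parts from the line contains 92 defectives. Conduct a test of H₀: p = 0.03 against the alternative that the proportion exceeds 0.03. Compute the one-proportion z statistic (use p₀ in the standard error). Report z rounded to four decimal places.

z = 3.1824

p̂ = 92/2215 = 0.0415350.
SE = √(p₀(1−p₀)/n) = √(0.0291/2215) = 0.0036246.
z = (0.0415350 − 0.03)/0.0036246 = 0.0115350/0.0036246 = 3.1824.
p-value = P(Z > 3.182) ≈ 0.0007.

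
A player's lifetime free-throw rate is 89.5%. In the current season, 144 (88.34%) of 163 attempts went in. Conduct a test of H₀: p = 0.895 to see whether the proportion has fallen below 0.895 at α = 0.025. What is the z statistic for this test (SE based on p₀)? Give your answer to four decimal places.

p̂ = 144/163 = 0.883436.
SE = √(p₀(1−p₀)/n) = √(0.093975/163) = 0.024011.
z = (0.883436 − 0.895)/0.024011 = -0.011564/0.024011 = -0.4816.
p-value = P(Z < -0.482) ≈ 0.3150; since p > α = 0.025, fail to reject H₀.

z = -0.4816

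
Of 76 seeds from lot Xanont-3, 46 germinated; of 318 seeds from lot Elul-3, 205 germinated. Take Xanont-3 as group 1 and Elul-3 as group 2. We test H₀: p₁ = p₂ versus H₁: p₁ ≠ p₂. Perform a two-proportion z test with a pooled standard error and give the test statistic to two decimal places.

p̂₁ = 46/76 ≈ 0.6053, p̂₂ = 205/318 ≈ 0.6447.
Pooled p̂ = (46+205)/(76+318) = 251/394 = 0.6371.
SE = √(0.231216 × 0.0163025) = 0.0614.
z = (0.6053 − 0.6447)/0.0614 = -0.0394/0.0614 = -0.64.

z = -0.64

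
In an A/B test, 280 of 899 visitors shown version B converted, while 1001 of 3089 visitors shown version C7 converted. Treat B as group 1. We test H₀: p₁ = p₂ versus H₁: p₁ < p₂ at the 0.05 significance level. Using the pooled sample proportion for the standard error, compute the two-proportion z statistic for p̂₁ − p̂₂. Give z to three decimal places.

z = -0.712

p̂₁ = 280/899 ≈ 0.311457, p̂₂ = 1001/3089 ≈ 0.324053.
Pooled p̂ = (280+1001)/(899+3089) = 1281/3988 = 0.321214.
SE = √(0.218035 × 0.00143608) = 0.017695.
z = (0.311457 − 0.324053)/0.017695 = -0.012596/0.017695 = -0.712.
p-value = P(Z < -0.712) ≈ 0.2383; since p > α = 0.05, fail to reject H₀.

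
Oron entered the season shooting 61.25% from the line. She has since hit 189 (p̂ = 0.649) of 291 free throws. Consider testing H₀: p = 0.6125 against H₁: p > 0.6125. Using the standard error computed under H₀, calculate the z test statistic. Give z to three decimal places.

p̂ = 189/291 ≈ 0.64948.
Under H₀, SE = √(0.6125·0.3875/291) = √(0.000815614) = 0.02856.
z = (0.64948 − 0.6125)/0.02856 = 0.03698/0.02856 = 1.295.

z = 1.295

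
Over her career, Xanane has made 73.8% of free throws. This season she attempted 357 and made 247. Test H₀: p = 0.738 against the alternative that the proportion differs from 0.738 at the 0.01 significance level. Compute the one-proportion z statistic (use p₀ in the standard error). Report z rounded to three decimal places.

p̂ = 247/357 ≈ 0.69188.
SE = √(p₀(1−p₀)/n) = √(0.19336/357) = 0.02327.
z = (0.69188 − 0.738)/0.02327 = -0.04612/0.02327 = -1.982.
Two-sided p-value ≈ 2·Φ(−1.982) = 0.0475; since p > α = 0.01, fail to reject H₀.

z = -1.982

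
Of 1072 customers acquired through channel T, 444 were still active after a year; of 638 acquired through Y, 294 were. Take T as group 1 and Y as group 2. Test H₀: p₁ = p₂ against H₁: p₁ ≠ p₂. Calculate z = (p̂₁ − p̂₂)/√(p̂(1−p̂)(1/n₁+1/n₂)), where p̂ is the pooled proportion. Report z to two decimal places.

p̂₁ = 444/1072 ≈ 0.4142, p̂₂ = 294/638 ≈ 0.4608.
Pooled p̂ = (444+294)/(1072+638) = 738/1710 = 0.4316.
SE = √(0.245319 × 0.00250023) = 0.0248.
z = (0.4142 − 0.4608)/0.0248 = -0.0466/0.0248 = -1.88.

z = -1.88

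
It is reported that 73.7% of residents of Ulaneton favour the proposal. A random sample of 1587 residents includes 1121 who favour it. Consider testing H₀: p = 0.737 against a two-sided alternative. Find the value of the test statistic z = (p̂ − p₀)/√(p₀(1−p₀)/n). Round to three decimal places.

z = -2.772

p̂ = 1121/1587 = 0.706364.
Under H₀, SE = √(0.737·0.263/1587) = √(0.000122137) = 0.011052.
z = (0.706364 − 0.737)/0.011052 = -0.030636/0.011052 = -2.772.
p-value = 2·P(Z > 2.772) ≈ 0.0056.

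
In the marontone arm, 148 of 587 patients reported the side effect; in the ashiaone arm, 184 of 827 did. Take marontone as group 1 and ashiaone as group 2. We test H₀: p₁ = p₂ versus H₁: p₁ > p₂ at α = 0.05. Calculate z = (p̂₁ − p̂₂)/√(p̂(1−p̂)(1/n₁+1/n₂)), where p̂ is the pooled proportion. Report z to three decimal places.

z = 1.296

p̂₁ = 148/587 = 0.252129, p̂₂ = 184/827 = 0.222491.
Pooled p̂ = (148+184)/(587+827) = 332/1414 = 0.234795.
SE = √(0.179666 × 0.00291277) = 0.022876.
z = (0.252129 − 0.222491)/0.022876 = 0.029638/0.022876 = 1.296.
p-value = P(Z > 1.296) ≈ 0.0976, so at α = 0.05 we fail to reject H₀.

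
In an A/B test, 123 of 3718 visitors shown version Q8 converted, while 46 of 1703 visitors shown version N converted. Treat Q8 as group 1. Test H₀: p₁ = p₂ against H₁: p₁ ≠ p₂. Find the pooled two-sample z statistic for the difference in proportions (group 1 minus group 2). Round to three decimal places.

z = 1.194

p̂₁ = 123/3718 ≈ 0.033082, p̂₂ = 46/1703 ≈ 0.027011.
Pooled p̂ = (123+46)/(3718+1703) = 169/5421 = 0.031175.
SE = √(p̂(1−p̂)(1/n₁+1/n₂)) = √(0.031175·0.968825·0.000856161) = √(2.58588e-05) = 0.005085.
z = (0.033082 − 0.027011)/0.005085 = 0.006071/0.005085 = 1.194.
p-value = 2·P(Z > 1.194) ≈ 0.2325.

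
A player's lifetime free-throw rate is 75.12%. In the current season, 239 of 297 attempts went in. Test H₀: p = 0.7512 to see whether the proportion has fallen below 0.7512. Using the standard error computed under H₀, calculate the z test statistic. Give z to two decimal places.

p̂ = 239/297 ≈ 0.8047.
SE = √(p₀(1−p₀)/n) = √(0.1869/297) = 0.0251.
z = (0.8047 − 0.7512)/0.0251 = 0.0535/0.0251 = 2.13.

z = 2.13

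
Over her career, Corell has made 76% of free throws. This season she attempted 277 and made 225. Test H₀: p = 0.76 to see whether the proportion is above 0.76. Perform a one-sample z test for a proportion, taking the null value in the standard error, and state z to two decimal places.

z = 2.04

p̂ = 225/277 = 0.8123.
SE = √(p₀(1−p₀)/n) = √(0.1824/277) = 0.0257.
z = (0.8123 − 0.76)/0.0257 = 0.0523/0.0257 = 2.04.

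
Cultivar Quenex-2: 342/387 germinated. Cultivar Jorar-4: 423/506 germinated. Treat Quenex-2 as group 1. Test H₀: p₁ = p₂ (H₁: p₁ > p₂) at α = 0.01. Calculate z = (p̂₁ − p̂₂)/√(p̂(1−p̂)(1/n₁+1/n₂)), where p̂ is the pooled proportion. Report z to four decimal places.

p̂₁ = 342/387 ≈ 0.883721, p̂₂ = 423/506 ≈ 0.835968.
Pooled p̂ = (342+423)/(387+506) = 765/893 = 0.856663.
SE = √(p̂(1−p̂)(1/n₁+1/n₂)) = √(0.856663·0.143337·0.00456026) = √(0.000559962) = 0.023664.
z = (0.883721 − 0.835968)/0.023664 = 0.047753/0.023664 = 2.0180.
p-value = P(Z > 2.018) ≈ 0.0218; since p > α = 0.01, fail to reject H₀.

z = 2.0180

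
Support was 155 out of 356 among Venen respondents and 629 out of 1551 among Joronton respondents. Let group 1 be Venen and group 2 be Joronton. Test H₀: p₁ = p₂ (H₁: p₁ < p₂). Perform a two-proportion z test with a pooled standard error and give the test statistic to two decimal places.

p̂₁ = 155/356 ≈ 0.4354, p̂₂ = 629/1551 ≈ 0.4055.
Pooled p̂ = (155+629)/(356+1551) = 784/1907 = 0.4111.
SE = √(p̂(1−p̂)(1/n₁+1/n₂)) = √(0.4111·0.5889·0.00345373) = √(0.000836148) = 0.0289.
z = (0.4354 − 0.4055)/0.0289 = 0.0299/0.0289 = 1.03.
p-value = P(Z < 1.032) ≈ 0.8490.

z = 1.03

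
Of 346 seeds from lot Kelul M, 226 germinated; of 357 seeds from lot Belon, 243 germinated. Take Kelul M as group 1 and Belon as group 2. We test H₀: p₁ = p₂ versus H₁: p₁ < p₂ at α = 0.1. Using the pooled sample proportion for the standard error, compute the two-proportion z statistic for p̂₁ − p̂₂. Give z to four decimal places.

z = -0.7734

p̂₁ = 226/346 = 0.653179, p̂₂ = 243/357 = 0.680672.
Pooled p̂ = (226+243)/(346+357) = 469/703 = 0.667141.
SE = √(0.222064 × 0.00569129) = 0.035550.
z = (0.653179 − 0.680672)/0.035550 = -0.027493/0.035550 = -0.7734.
p-value = P(Z < -0.773) ≈ 0.2197. With α = 0.1, fail to reject H₀.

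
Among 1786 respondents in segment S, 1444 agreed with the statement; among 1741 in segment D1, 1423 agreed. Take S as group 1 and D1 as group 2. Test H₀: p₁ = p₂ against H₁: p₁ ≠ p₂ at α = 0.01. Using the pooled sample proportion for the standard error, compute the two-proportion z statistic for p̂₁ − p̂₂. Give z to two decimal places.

p̂₁ = 1444/1786 = 0.8085, p̂₂ = 1423/1741 = 0.8173.
Pooled p̂ = (1444+1423)/(1786+1741) = 2867/3527 = 0.8129.
SE = √(p̂(1−p̂)(1/n₁+1/n₂)) = √(0.8129·0.1871·0.00113429) = √(0.000172538) = 0.0131.
z = (0.8085 − 0.8173)/0.0131 = -0.0088/0.0131 = -0.67.
Two-sided p-value ≈ 2·Φ(−0.673) = 0.5012. With α = 0.01, fail to reject H₀.

z = -0.67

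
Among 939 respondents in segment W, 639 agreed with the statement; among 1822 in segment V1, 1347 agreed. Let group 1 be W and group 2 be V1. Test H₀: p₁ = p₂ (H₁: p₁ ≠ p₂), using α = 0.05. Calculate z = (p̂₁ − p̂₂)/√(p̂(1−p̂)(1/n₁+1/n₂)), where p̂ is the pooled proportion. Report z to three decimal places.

z = -3.257

p̂₁ = 639/939 = 0.68051, p̂₂ = 1347/1822 = 0.73930.
Pooled p̂ = (639+1347)/(939+1822) = 1986/2761 = 0.71930.
SE = √(0.201905 × 0.00161381) = 0.01805.
z = (0.68051 − 0.73930)/0.01805 = -0.05879/0.01805 = -3.257.
p-value = 2·P(Z > 3.257) ≈ 0.0011. With α = 0.05, reject H₀.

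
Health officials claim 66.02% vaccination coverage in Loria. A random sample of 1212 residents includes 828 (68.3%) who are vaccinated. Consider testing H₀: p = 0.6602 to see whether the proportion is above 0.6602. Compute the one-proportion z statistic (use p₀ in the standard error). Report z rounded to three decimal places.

z = 1.688

p̂ = 828/1212 = 0.683168.
Standard error under H₀: √(0.6602×0.3398/1212) = 0.013605.
z = (0.683168 − 0.6602)/0.013605 = 0.022968/0.013605 = 1.688.
p-value = P(Z > 1.688) ≈ 0.0457.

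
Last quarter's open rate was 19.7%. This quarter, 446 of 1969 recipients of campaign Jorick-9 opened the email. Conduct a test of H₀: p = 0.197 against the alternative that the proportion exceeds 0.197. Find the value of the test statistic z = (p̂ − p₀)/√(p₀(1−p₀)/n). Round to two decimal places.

z = 3.29

p̂ = 446/1969 ≈ 0.22651.
Standard error under H₀: √(0.197×0.803/1969) = 0.00896.
z = (0.22651 − 0.197)/0.00896 = 0.02951/0.00896 = 3.29.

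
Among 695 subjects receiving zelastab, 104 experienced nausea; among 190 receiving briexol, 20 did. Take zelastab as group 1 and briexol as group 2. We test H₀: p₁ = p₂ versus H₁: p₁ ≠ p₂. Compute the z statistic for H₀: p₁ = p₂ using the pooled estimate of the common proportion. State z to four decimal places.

z = 1.5617

p̂₁ = 104/695 = 0.149640, p̂₂ = 20/190 = 0.105263.
Pooled p̂ = (104+20)/(695+190) = 124/885 = 0.140113.
SE = √(p̂(1−p̂)(1/n₁+1/n₂)) = √(0.140113·0.859887·0.00670201) = √(0.000807467) = 0.028416.
z = (0.149640 − 0.105263)/0.028416 = 0.044377/0.028416 = 1.5617.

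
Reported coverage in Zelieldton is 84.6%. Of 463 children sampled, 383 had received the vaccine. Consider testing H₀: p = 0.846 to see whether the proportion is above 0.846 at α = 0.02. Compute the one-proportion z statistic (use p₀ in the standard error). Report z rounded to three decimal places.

p̂ = 383/463 ≈ 0.82721.
Under H₀, SE = √(0.846·0.154/463) = √(0.000281391) = 0.01677.
z = (0.82721 − 0.846)/0.01677 = -0.01879/0.01677 = -1.120.
p-value = P(Z > -1.120) ≈ 0.8686, so at α = 0.02 we fail to reject H₀.

z = -1.120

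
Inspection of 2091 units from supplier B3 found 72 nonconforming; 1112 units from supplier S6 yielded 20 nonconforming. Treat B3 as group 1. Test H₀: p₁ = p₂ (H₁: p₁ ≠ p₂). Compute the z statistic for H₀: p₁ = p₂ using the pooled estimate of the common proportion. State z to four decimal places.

z = 2.6532

p̂₁ = 72/2091 = 0.034433, p̂₂ = 20/1112 = 0.017986.
Pooled p̂ = (72+20)/(2091+1112) = 92/3203 = 0.028723.
SE = √(p̂(1−p̂)(1/n₁+1/n₂)) = √(0.028723·0.971277·0.00137752) = √(3.84302e-05) = 0.006199.
z = (0.034433 − 0.017986)/0.006199 = 0.016447/0.006199 = 2.6532.
p-value = 2·P(Z > 2.653) ≈ 0.0080.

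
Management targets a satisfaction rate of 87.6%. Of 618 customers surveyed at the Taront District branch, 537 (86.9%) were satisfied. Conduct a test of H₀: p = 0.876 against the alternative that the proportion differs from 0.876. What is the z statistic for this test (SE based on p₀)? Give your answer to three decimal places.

z = -0.533

p̂ = 537/618 = 0.86893.
SE = √(p₀(1−p₀)/n) = √(0.10862/618) = 0.01326.
z = (0.86893 − 0.876)/0.01326 = -0.00707/0.01326 = -0.533.
Two-sided p-value ≈ 2·Φ(−0.533) = 0.5940.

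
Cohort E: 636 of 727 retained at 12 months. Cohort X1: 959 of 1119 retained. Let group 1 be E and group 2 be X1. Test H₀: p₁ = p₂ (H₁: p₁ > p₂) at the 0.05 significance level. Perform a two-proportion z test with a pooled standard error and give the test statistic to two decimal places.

p̂₁ = 636/727 ≈ 0.8748, p̂₂ = 959/1119 ≈ 0.8570.
Pooled p̂ = (636+959)/(727+1119) = 1595/1846 = 0.8640.
SE = √(p̂(1−p̂)(1/n₁+1/n₂)) = √(0.8640·0.1360·0.00226917) = √(0.000266587) = 0.0163.
z = (0.8748 − 0.8570)/0.0163 = 0.0178/0.0163 = 1.09.
p-value = P(Z > 1.091) ≈ 0.1376; since p > α = 0.05, fail to reject H₀.

z = 1.09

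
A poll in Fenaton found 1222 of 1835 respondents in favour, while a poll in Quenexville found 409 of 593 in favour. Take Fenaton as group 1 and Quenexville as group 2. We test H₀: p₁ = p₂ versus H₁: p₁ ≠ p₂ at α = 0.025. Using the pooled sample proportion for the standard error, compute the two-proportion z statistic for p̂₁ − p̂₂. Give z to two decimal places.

p̂₁ = 1222/1835 = 0.6659, p̂₂ = 409/593 = 0.6897.
Pooled p̂ = (1222+409)/(1835+593) = 1631/2428 = 0.6717.
SE = √(0.220503 × 0.0022313) = 0.0222.
z = (0.6659 − 0.6897)/0.0222 = -0.0238/0.0222 = -1.07.
Two-sided p-value ≈ 2·Φ(−1.072) = 0.2838. With α = 0.025, fail to reject H₀.

z = -1.07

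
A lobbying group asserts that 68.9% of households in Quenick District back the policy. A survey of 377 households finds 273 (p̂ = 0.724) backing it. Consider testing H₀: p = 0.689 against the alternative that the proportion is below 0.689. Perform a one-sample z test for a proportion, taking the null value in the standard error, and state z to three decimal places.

z = 1.474

p̂ = 273/377 = 0.72414.
SE = √(p₀(1−p₀)/n) = √(0.21428/377) = 0.02384.
z = (0.72414 − 0.689)/0.02384 = 0.03514/0.02384 = 1.474.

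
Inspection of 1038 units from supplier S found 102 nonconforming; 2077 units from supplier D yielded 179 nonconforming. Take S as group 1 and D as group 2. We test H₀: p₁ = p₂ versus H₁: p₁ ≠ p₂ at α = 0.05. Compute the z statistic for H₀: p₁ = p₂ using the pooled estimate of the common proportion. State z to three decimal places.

p̂₁ = 102/1038 ≈ 0.09827, p̂₂ = 179/2077 ≈ 0.08618.
Pooled p̂ = (102+179)/(1038+2077) = 281/3115 = 0.09021.
SE = √(p̂(1−p̂)(1/n₁+1/n₂)) = √(0.09021·0.90979·0.00144485) = √(0.000118581) = 0.01089.
z = (0.09827 − 0.08618)/0.01089 = 0.01209/0.01089 = 1.110.
Two-sided p-value ≈ 2·Φ(−1.110) = 0.2671. With α = 0.05, fail to reject H₀.

z = 1.110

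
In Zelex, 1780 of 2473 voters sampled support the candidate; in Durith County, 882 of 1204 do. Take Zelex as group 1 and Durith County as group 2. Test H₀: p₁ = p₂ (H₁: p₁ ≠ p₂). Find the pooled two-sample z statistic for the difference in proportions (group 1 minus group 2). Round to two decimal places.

p̂₁ = 1780/2473 = 0.71977, p̂₂ = 882/1204 = 0.73256.
Pooled p̂ = (1780+882)/(2473+1204) = 2662/3677 = 0.72396.
SE = √(p̂(1−p̂)(1/n₁+1/n₂)) = √(0.72396·0.27604·0.00123493) = √(0.000246791) = 0.01571.
z = (0.71977 − 0.73256)/0.01571 = -0.01279/0.01571 = -0.81.

z = -0.81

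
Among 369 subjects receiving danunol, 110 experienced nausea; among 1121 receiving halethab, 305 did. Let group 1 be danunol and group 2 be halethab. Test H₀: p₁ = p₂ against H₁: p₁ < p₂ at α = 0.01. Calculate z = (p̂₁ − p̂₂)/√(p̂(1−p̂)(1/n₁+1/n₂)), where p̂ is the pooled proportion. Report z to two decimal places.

z = 0.97

p̂₁ = 110/369 = 0.2981, p̂₂ = 305/1121 = 0.2721.
Pooled p̂ = (110+305)/(369+1121) = 415/1490 = 0.2785.
SE = √(0.200948 × 0.00360209) = 0.0269.
z = (0.2981 − 0.2721)/0.0269 = 0.0260/0.0269 = 0.97.
p-value = P(Z < 0.967) ≈ 0.8333, so at α = 0.01 we fail to reject H₀.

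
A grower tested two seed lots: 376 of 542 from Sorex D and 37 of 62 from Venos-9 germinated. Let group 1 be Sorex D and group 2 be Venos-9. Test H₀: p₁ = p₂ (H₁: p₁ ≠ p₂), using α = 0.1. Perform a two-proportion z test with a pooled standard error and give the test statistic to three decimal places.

z = 1.555

p̂₁ = 376/542 ≈ 0.69373, p̂₂ = 37/62 ≈ 0.59677.
Pooled p̂ = (376+37)/(542+62) = 413/604 = 0.68377.
SE = √(p̂(1−p̂)(1/n₁+1/n₂)) = √(0.68377·0.31623·0.0179741) = √(0.00388647) = 0.06234.
z = (0.69373 − 0.59677)/0.06234 = 0.09696/0.06234 = 1.555.
p-value = 2·P(Z > 1.555) ≈ 0.1199. With α = 0.1, fail to reject H₀.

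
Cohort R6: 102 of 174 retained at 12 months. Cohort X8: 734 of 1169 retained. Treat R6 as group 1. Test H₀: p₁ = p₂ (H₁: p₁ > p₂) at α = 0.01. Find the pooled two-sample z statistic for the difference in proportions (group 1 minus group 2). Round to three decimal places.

z = -1.058

p̂₁ = 102/174 ≈ 0.58621, p̂₂ = 734/1169 ≈ 0.62789.
Pooled p̂ = (102+734)/(174+1169) = 836/1343 = 0.62249.
SE = √(0.234997 × 0.00660256) = 0.03939.
z = (0.58621 − 0.62789)/0.03939 = -0.04168/0.03939 = -1.058.
p-value = P(Z > -1.058) ≈ 0.8550. With α = 0.01, fail to reject H₀.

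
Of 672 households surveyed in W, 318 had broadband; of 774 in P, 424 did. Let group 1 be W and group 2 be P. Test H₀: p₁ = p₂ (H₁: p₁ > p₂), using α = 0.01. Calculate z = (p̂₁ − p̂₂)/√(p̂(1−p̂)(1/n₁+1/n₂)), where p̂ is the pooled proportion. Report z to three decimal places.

z = -2.830

p̂₁ = 318/672 ≈ 0.473214, p̂₂ = 424/774 ≈ 0.547804.
Pooled p̂ = (318+424)/(672+774) = 742/1446 = 0.513140.
SE = √(p̂(1−p̂)(1/n₁+1/n₂)) = √(0.513140·0.486860·0.00278008) = √(0.000694541) = 0.026354.
z = (0.473214 − 0.547804)/0.026354 = -0.074590/0.026354 = -2.830.
p-value = P(Z > -2.830) ≈ 0.9977, so at α = 0.01 we fail to reject H₀.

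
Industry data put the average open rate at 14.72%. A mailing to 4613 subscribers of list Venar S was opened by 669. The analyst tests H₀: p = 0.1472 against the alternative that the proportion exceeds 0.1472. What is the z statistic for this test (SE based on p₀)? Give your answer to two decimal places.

p̂ = 669/4613 ≈ 0.1450.
SE = √(p₀(1−p₀)/n) = √(0.12553/4613) = 0.0052.
z = (0.1450 − 0.1472)/0.0052 = -0.0022/0.0052 = -0.42.

z = -0.42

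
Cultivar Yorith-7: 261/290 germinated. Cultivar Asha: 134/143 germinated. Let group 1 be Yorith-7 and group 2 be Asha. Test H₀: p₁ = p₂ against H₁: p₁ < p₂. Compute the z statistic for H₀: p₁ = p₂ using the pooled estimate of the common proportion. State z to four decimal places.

z = -1.2819

p̂₁ = 261/290 ≈ 0.900000, p̂₂ = 134/143 ≈ 0.937063.
Pooled p̂ = (261+134)/(290+143) = 395/433 = 0.912240.
SE = √(p̂(1−p̂)(1/n₁+1/n₂)) = √(0.912240·0.087760·0.0104413) = √(0.000835909) = 0.028912.
z = (0.900000 − 0.937063)/0.028912 = -0.037063/0.028912 = -1.2819.
p-value = P(Z < -1.282) ≈ 0.0999.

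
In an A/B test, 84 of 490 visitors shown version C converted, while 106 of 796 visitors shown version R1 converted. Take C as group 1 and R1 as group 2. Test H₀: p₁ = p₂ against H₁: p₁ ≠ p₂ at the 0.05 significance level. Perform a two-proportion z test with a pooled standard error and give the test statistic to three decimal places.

p̂₁ = 84/490 ≈ 0.171429, p̂₂ = 106/796 ≈ 0.133166.
Pooled p̂ = (84+106)/(490+796) = 190/1286 = 0.147745.
SE = √(0.125916 × 0.0032971) = 0.020375.
z = (0.171429 − 0.133166)/0.020375 = 0.038263/0.020375 = 1.878.
p-value = 2·P(Z > 1.878) ≈ 0.0604, so at α = 0.05 we fail to reject H₀.

z = 1.878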